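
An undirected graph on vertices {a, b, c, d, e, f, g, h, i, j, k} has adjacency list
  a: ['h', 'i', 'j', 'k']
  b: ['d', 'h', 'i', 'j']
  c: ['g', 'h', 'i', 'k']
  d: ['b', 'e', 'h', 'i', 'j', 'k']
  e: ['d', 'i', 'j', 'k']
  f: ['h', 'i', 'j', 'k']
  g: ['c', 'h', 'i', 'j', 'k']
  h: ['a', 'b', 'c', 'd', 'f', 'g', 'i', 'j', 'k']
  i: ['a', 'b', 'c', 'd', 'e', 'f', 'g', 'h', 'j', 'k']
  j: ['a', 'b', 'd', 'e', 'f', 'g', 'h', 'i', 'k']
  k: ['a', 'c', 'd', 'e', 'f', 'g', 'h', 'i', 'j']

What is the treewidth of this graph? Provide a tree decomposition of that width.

Treewidth 4.
One optimal decomposition is:
Bags: B1 = {a, h, i, j, k}  B2 = {g, h, i, j, k}  B3 = {c, g, h, i, k}  B4 = {d, h, i, j, k}  B5 = {b, d, h, i, j}  B6 = {d, e, i, j, k}  B7 = {f, h, i, j, k}
Tree: B1–B2, B2–B3, B1–B4, B4–B5, B4–B6, B4–B7

Each bag holds 5 vertices, so the decomposition has width 4, which upper-bounds the treewidth. Conversely, {d, e, i, j, k} is a clique of size 5, and the vertices of any clique must share a bag in every tree decomposition; so some bag has ≥ 5 vertices and tw(G) ≥ 4. Therefore the treewidth is 4.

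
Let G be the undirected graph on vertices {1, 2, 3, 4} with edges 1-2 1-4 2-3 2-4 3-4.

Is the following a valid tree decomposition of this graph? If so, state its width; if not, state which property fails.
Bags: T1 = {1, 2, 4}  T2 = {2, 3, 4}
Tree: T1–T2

Yes; width 2.

Vertex coverage: the bags together contain {1, 2, 3, 4}, the full vertex set. Edge coverage: each edge of G has both endpoints in at least one bag. Running intersection: for every vertex, the bags containing it form a connected subtree. All three properties hold, so this is a valid tree decomposition of width max|bag| − 1 = 2, and hence tw(G) ≤ 2.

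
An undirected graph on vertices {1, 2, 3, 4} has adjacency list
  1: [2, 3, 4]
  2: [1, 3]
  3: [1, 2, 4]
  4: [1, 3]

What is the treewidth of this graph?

2

A width-2 tree decomposition is:
Bags: B1 = {1, 2, 3}  B2 = {1, 3, 4}
Tree: B1–B2
Every bag has size at most 3, so the width is 3 − 1 = 2 and tw(G) ≤ 2. Conversely, {1, 2, 3} is a clique of size 3, and the vertices of any clique must share a bag in every tree decomposition; so some bag has ≥ 3 vertices and tw(G) ≥ 2. Hence tw(G) = 2 exactly.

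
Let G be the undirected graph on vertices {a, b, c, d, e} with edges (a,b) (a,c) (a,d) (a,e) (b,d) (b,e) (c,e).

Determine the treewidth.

A width-2 tree decomposition is:
Bags: B1 = {a, b, e}  B2 = {a, c, e}  B3 = {a, b, d}
Tree: B1–B2, B1–B3
Each bag holds 3 vertices, so the decomposition has width 2, which upper-bounds the treewidth. On the other hand G contains the 3-clique {a, b, d}. A clique must lie in a single bag of any decomposition, so no decomposition can have width below 2. Therefore the treewidth is 2.

2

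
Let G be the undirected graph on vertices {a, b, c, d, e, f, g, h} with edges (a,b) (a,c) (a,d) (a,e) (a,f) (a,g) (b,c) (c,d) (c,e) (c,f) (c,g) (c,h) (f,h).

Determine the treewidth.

A width-2 tree decomposition is:
Bags: B1 = {a, c, e}  B2 = {a, c, d}  B3 = {a, c, g}  B4 = {a, b, c}  B5 = {a, c, f}  B6 = {c, f, h}
Tree: B1–B2, B2–B3, B2–B4, B4–B5, B5–B6
Every bag has size at most 3, so the width is 3 − 1 = 2 and tw(G) ≤ 2. For the lower bound, the 3 vertices {c, f, h} are pairwise adjacent, and any tree decomposition puts a clique entirely inside one bag — forcing width ≥ 2. The upper and lower bounds meet at 2, so that is the treewidth.

2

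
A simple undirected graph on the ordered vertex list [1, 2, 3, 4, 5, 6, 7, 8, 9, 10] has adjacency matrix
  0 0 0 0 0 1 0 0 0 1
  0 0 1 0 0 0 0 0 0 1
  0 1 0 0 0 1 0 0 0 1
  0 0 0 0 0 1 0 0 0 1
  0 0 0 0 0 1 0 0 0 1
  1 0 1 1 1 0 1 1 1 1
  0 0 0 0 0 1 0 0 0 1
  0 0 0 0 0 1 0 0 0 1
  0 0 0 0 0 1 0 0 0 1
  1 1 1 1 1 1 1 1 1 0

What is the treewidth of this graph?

2

A width-2 tree decomposition is:
Bags: B1 = {2, 3, 10}  B2 = {3, 6, 10}  B3 = {6, 9, 10}  B4 = {6, 7, 10}  B5 = {5, 6, 10}  B6 = {1, 6, 10}  B7 = {4, 6, 10}  B8 = {6, 8, 10}
Tree: B1–B2, B2–B3, B2–B4, B2–B5, B5–B6, B5–B7, B5–B8
The largest bag has 3 vertices, giving width 2; this decomposition certifies tw(G) ≤ 2. Conversely, {2, 3, 10} is a clique of size 3, and the vertices of any clique must share a bag in every tree decomposition; so some bag has ≥ 3 vertices and tw(G) ≥ 2. Therefore the treewidth is 2.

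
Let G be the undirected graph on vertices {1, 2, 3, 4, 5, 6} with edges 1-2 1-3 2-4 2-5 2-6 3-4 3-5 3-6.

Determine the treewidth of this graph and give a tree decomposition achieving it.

Each bag holds 3 vertices, so the decomposition has width 2, which upper-bounds the treewidth. For the lower bound, G contains the cycle 6–3–1–2–6, so G is not a forest; only forests have treewidth ≤ 1, hence tw(G) ≥ 2. The upper and lower bounds meet at 2, so that is the treewidth.

Treewidth 2.
One such decomposition:
Bags: B1 = {2, 3, 6}  B2 = {1, 2, 3}  B3 = {2, 3, 4}  B4 = {2, 3, 5}
Tree: B1–B2, B2–B3, B3–B4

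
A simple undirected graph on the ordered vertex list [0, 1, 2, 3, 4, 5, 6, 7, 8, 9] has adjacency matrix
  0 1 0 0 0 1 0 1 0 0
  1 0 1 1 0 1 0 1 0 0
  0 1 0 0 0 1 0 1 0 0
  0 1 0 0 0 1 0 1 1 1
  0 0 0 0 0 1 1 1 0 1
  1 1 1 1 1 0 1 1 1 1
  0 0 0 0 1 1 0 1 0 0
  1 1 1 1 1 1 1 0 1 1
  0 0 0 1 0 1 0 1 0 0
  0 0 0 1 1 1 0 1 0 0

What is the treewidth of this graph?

A width-3 tree decomposition is:
Bags: B1 = {3, 5, 7, 9}  B2 = {4, 5, 7, 9}  B3 = {4, 5, 6, 7}  B4 = {1, 3, 5, 7}  B5 = {3, 5, 7, 8}  B6 = {0, 1, 5, 7}  B7 = {1, 2, 5, 7}
Tree: B1–B2, B2–B3, B1–B4, B4–B5, B4–B6, B6–B7
Each bag holds 4 vertices, so the decomposition has width 3, which upper-bounds the treewidth. On the other hand G contains the 4-clique {0, 1, 5, 7}. A clique must lie in a single bag of any decomposition, so no decomposition can have width below 3. Combining the bounds, tw(G) = 3.

3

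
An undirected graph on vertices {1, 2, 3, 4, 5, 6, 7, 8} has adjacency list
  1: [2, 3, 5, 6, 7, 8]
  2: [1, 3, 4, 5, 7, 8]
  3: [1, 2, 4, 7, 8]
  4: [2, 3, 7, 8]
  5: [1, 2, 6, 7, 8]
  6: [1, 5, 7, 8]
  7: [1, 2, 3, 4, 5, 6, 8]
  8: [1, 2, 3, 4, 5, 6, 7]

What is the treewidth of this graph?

4

A width-4 tree decomposition is:
Bags: B1 = {1, 2, 5, 7, 8}  B2 = {1, 5, 6, 7, 8}  B3 = {1, 2, 3, 7, 8}  B4 = {2, 3, 4, 7, 8}
Tree: B1–B2, B1–B3, B3–B4
Each bag holds 5 vertices, so the decomposition has width 4, which upper-bounds the treewidth. On the other hand G contains the 5-clique {1, 2, 3, 7, 8}. A clique must lie in a single bag of any decomposition, so no decomposition can have width below 4. Therefore the treewidth is 4.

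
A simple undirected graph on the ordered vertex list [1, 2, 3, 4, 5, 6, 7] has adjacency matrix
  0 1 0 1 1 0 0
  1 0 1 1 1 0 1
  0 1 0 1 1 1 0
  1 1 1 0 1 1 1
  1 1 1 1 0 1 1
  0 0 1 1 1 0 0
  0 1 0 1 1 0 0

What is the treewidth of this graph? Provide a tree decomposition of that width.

Treewidth 3.
One such decomposition:
Bags: B1 = {2, 3, 4, 5}  B2 = {2, 4, 5, 7}  B3 = {3, 4, 5, 6}  B4 = {1, 2, 4, 5}
Tree: B1–B2, B1–B3, B2–B4

Every bag has size at most 4, so the width is 4 − 1 = 3 and tw(G) ≤ 3. For the lower bound, the 4 vertices {1, 2, 4, 5} are pairwise adjacent, and any tree decomposition puts a clique entirely inside one bag — forcing width ≥ 3. Therefore the treewidth is 3.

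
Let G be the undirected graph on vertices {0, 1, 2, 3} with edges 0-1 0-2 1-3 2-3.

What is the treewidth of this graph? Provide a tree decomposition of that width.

Every bag has size at most 3, so the width is 3 − 1 = 2 and tw(G) ≤ 2. The edges 1–3–2–0–1 form a cycle, so G is not a tree and its treewidth is at least 2. Hence tw(G) = 2 exactly.

Treewidth 2.
One such decomposition:
Bags: B1 = {1, 2, 3}  B2 = {0, 1, 2}
Tree: B1–B2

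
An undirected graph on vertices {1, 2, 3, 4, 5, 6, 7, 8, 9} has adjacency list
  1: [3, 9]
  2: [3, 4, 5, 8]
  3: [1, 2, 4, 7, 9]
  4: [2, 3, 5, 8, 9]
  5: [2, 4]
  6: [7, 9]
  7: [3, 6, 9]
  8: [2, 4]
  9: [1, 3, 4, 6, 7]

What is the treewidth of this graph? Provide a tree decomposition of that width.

Treewidth 2.
One optimal decomposition is:
Bags: B1 = {2, 4, 5}  B2 = {2, 3, 4}  B3 = {3, 4, 9}  B4 = {1, 3, 9}  B5 = {3, 7, 9}  B6 = {6, 7, 9}  B7 = {2, 4, 8}
Tree: B1–B2, B2–B3, B3–B4, B4–B5, B5–B6, B1–B7

The largest bag has 3 vertices, giving width 2; this decomposition certifies tw(G) ≤ 2. For the lower bound, the 3 vertices {2, 4, 8} are pairwise adjacent, and any tree decomposition puts a clique entirely inside one bag — forcing width ≥ 2. Hence tw(G) = 2 exactly.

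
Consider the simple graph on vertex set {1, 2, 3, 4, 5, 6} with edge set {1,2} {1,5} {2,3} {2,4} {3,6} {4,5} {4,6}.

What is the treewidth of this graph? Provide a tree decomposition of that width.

Each bag holds 3 vertices, so the decomposition has width 2, which upper-bounds the treewidth. Since 1–5–4–2–1 is a cycle in G, G is not acyclic. Forests are exactly the graphs of treewidth ≤ 1, so tw(G) ≥ 2. Combining the bounds, tw(G) = 2.

Treewidth 2.
Bags: B1 = {1, 2, 5}  B2 = {2, 4, 5}  B3 = {2, 3, 4}  B4 = {3, 4, 6}
Tree: B1–B2, B2–B3, B3–B4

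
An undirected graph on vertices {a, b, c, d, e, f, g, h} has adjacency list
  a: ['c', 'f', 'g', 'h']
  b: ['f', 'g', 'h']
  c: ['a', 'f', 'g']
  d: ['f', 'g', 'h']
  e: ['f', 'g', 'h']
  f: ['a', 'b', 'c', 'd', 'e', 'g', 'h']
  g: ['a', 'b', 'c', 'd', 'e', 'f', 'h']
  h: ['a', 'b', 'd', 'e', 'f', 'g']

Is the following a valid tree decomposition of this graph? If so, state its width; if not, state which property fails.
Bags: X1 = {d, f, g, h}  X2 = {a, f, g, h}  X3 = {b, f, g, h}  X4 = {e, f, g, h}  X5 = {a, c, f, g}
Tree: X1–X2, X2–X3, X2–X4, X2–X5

Checking the three conditions: (i) the bags cover all of {a, b, c, d, e, f, g, h}; (ii) for each edge, some bag contains both endpoints; (iii) the bags containing any fixed vertex form a subtree. All hold, so the decomposition is valid with width 4 − 1 = 3.

Yes; width 3.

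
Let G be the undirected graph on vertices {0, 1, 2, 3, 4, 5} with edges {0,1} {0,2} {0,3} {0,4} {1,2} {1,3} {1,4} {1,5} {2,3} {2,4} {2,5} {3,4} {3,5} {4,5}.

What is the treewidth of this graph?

A width-4 tree decomposition is:
Bags: B1 = {1, 2, 3, 4, 5}  B2 = {0, 1, 2, 3, 4}
Tree: B1–B2
Each bag holds 5 vertices, so the decomposition has width 4, which upper-bounds the treewidth. On the other hand G contains the 5-clique {0, 1, 2, 3, 4}. A clique must lie in a single bag of any decomposition, so no decomposition can have width below 4. The upper and lower bounds meet at 4, so that is the treewidth.

4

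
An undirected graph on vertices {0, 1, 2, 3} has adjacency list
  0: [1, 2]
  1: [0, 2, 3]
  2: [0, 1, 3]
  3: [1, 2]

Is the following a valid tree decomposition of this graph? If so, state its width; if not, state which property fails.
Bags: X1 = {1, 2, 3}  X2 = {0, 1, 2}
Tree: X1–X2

Every vertex of G appears in some bag (union = {0, 1, 2, 3}); every edge is covered by a bag; and for each vertex v the set of bags containing v is connected in the bag tree. The decomposition is therefore valid. The largest bag has 3 vertices, so the width is 2.

Yes; width 2.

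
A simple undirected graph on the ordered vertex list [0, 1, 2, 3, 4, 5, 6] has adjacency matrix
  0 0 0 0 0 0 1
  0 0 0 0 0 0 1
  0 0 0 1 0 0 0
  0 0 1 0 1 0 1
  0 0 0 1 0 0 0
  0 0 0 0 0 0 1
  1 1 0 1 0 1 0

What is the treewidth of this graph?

A width-1 tree decomposition is:
Bags: B1 = {3, 6}  B2 = {1, 6}  B3 = {2, 3}  B4 = {5, 6}  B5 = {0, 6}  B6 = {3, 4}
Tree: B1–B2, B1–B3, B1–B4, B4–B5, B3–B6
Every bag has size at most 2, so the width is 2 − 1 = 1 and tw(G) ≤ 1. Since G has at least one edge (e.g. 3–6), it is not an edgeless graph, so tw(G) ≥ 1. The upper and lower bounds meet at 1, so that is the treewidth.

1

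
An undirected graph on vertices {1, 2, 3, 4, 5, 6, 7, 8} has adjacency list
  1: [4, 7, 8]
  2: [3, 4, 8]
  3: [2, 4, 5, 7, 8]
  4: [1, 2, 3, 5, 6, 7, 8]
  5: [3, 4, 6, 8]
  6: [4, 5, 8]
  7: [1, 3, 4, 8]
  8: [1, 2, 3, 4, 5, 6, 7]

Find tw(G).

A width-3 tree decomposition is:
Bags: B1 = {3, 4, 7, 8}  B2 = {1, 4, 7, 8}  B3 = {2, 3, 4, 8}  B4 = {3, 4, 5, 8}  B5 = {4, 5, 6, 8}
Tree: B1–B2, B1–B3, B1–B4, B4–B5
Each bag holds 4 vertices, so the decomposition has width 3, which upper-bounds the treewidth. On the other hand G contains the 4-clique {1, 4, 7, 8}. A clique must lie in a single bag of any decomposition, so no decomposition can have width below 3. The upper and lower bounds meet at 3, so that is the treewidth.

3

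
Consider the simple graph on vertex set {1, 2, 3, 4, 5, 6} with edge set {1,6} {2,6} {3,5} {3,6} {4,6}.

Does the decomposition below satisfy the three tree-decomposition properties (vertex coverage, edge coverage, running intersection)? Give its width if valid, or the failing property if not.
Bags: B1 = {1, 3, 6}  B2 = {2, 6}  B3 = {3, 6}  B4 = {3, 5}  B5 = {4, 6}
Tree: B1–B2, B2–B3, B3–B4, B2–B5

No — bags containing vertex 3 are not connected in the tree.

A tree decomposition must satisfy three properties: every vertex lies in some bag; for every edge, both endpoints lie together in some bag; and for every vertex, the bags containing it form a connected subtree. Here bags containing vertex 3 are not connected in the tree, so the decomposition is invalid.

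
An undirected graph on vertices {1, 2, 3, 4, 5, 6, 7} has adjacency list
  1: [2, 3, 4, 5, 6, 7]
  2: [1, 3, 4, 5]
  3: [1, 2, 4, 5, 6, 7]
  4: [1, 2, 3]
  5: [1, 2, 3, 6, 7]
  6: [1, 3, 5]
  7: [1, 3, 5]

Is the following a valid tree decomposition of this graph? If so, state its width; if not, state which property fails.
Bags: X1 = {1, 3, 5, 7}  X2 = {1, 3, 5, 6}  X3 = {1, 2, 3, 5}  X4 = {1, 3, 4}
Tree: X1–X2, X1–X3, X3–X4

No — edge (2,4) lies in no bag.

A tree decomposition must satisfy three properties: every vertex lies in some bag; for every edge, both endpoints lie together in some bag; and for every vertex, the bags containing it form a connected subtree. Here edge (2,4) lies in no bag, so the decomposition is invalid.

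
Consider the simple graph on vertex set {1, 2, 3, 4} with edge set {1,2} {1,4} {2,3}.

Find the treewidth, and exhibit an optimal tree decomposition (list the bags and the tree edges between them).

Each bag holds 2 vertices, so the decomposition has width 1, which upper-bounds the treewidth. Since G has at least one edge (e.g. 1–2), it is not an edgeless graph, so tw(G) ≥ 1. Hence tw(G) = 1 exactly.

Treewidth 1.
One optimal decomposition is:
Bags: B1 = {1, 2}  B2 = {1, 4}  B3 = {2, 3}
Tree: B1–B2, B1–B3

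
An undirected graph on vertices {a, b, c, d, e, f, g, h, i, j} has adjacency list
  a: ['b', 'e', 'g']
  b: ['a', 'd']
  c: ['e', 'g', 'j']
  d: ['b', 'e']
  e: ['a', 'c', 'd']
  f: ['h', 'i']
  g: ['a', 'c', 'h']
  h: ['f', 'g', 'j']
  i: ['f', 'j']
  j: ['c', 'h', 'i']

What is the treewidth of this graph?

2

A width-2 tree decomposition is:
Bags: B1 = {a, b, d}  B2 = {a, d, e}  B3 = {a, e, g}  B4 = {c, e, g}  B5 = {c, g, h}  B6 = {c, h, j}  B7 = {f, h, j}  B8 = {f, i, j}
Tree: B1–B2, B2–B3, B3–B4, B4–B5, B5–B6, B6–B7, B7–B8
Every bag has size at most 3, so the width is 3 − 1 = 2 and tw(G) ≤ 2. For the lower bound, G contains the cycle b–d–e–a–b, so G is not a forest; only forests have treewidth ≤ 1, hence tw(G) ≥ 2. Therefore the treewidth is 2.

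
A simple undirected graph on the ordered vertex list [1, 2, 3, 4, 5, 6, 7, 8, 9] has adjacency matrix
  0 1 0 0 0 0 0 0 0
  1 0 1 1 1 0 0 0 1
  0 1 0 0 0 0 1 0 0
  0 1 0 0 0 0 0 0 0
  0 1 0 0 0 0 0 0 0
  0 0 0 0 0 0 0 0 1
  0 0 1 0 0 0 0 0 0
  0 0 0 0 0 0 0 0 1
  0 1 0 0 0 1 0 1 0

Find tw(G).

A width-1 tree decomposition is:
Bags: B1 = {2, 3}  B2 = {2, 4}  B3 = {2, 9}  B4 = {1, 2}  B5 = {2, 5}  B6 = {8, 9}  B7 = {6, 9}  B8 = {3, 7}
Tree: B1–B2, B1–B3, B3–B4, B4–B5, B3–B6, B3–B7, B1–B8
The largest bag has 2 vertices, giving width 1; this decomposition certifies tw(G) ≤ 1. Any graph with an edge has treewidth ≥ 1, and G has the edge 2–3. Hence tw(G) = 1 exactly.

1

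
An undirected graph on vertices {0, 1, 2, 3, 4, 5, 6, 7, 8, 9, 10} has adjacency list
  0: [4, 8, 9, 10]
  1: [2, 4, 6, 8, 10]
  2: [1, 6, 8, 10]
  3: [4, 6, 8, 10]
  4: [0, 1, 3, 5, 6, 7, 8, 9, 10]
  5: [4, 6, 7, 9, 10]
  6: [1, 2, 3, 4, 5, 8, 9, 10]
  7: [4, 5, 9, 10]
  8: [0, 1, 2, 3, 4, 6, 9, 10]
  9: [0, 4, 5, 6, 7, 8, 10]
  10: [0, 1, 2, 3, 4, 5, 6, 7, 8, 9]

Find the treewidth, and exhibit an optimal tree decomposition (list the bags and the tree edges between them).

Every bag has size at most 5, so the width is 5 − 1 = 4 and tw(G) ≤ 4. Conversely, {1, 2, 6, 8, 10} is a clique of size 5, and the vertices of any clique must share a bag in every tree decomposition; so some bag has ≥ 5 vertices and tw(G) ≥ 4. The upper and lower bounds meet at 4, so that is the treewidth.

Treewidth 4.
One optimal decomposition is:
Bags: B1 = {0, 4, 8, 9, 10}  B2 = {4, 6, 8, 9, 10}  B3 = {1, 4, 6, 8, 10}  B4 = {4, 5, 6, 9, 10}  B5 = {1, 2, 6, 8, 10}  B6 = {3, 4, 6, 8, 10}  B7 = {4, 5, 7, 9, 10}
Tree: B1–B2, B2–B3, B2–B4, B3–B5, B2–B6, B4–B7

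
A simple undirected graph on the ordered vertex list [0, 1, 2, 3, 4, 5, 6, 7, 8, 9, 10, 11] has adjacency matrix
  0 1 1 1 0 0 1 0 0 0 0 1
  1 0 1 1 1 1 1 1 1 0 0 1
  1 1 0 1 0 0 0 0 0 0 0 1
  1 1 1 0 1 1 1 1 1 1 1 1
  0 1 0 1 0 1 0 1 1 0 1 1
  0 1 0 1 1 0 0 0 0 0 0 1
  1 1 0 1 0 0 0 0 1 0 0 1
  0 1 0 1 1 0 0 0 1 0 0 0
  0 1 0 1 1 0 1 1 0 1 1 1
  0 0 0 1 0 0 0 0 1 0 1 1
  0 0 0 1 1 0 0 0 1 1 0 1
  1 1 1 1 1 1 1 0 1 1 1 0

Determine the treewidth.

4

A width-4 tree decomposition is:
Bags: B1 = {1, 3, 6, 8, 11}  B2 = {0, 1, 3, 6, 11}  B3 = {1, 3, 4, 8, 11}  B4 = {1, 3, 4, 5, 11}  B5 = {0, 1, 2, 3, 11}  B6 = {1, 3, 4, 7, 8}  B7 = {3, 4, 8, 10, 11}  B8 = {3, 8, 9, 10, 11}
Tree: B1–B2, B1–B3, B3–B4, B2–B5, B3–B6, B3–B7, B7–B8
Each bag holds 5 vertices, so the decomposition has width 4, which upper-bounds the treewidth. On the other hand G contains the 5-clique {0, 1, 2, 3, 11}. A clique must lie in a single bag of any decomposition, so no decomposition can have width below 4. Hence tw(G) = 4 exactly.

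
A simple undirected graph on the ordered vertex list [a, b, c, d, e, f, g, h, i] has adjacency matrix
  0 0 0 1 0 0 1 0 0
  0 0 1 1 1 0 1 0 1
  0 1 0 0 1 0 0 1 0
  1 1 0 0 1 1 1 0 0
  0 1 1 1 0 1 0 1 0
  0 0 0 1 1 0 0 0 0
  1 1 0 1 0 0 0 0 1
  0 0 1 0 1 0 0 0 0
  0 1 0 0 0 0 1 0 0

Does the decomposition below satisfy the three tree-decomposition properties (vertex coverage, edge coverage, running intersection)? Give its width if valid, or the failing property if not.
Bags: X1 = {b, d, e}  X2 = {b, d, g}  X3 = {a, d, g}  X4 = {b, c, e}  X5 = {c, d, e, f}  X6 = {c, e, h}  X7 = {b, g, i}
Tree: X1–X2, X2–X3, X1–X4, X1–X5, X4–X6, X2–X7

No — bags containing vertex c are not connected in the tree.

A tree decomposition must satisfy three properties: every vertex lies in some bag; for every edge, both endpoints lie together in some bag; and for every vertex, the bags containing it form a connected subtree. Here bags containing vertex c are not connected in the tree, so the decomposition is invalid.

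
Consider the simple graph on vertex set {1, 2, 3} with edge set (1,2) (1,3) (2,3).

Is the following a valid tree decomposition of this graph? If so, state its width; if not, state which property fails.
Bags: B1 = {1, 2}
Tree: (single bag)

No — vertex 3 appears in no bag.

A tree decomposition must satisfy three properties: every vertex lies in some bag; for every edge, both endpoints lie together in some bag; and for every vertex, the bags containing it form a connected subtree. Here vertex 3 appears in no bag, so the decomposition is invalid.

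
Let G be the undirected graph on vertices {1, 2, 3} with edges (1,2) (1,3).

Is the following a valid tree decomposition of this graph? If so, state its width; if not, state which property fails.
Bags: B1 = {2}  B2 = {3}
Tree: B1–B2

No — vertex 1 appears in no bag.

A tree decomposition must satisfy three properties: every vertex lies in some bag; for every edge, both endpoints lie together in some bag; and for every vertex, the bags containing it form a connected subtree. Here vertex 1 appears in no bag, so the decomposition is invalid.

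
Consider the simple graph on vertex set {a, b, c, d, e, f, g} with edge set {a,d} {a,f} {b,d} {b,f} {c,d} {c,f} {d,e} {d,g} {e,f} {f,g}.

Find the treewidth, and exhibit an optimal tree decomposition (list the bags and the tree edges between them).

Every bag has size at most 3, so the width is 3 − 1 = 2 and tw(G) ≤ 2. For the lower bound, G contains the cycle f–a–d–c–f, so G is not a forest; only forests have treewidth ≤ 1, hence tw(G) ≥ 2. Therefore the treewidth is 2.

Treewidth 2.
One such decomposition:
Bags: B1 = {a, d, f}  B2 = {c, d, f}  B3 = {b, d, f}  B4 = {d, e, f}  B5 = {d, f, g}
Tree: B1–B2, B2–B3, B3–B4, B4–B5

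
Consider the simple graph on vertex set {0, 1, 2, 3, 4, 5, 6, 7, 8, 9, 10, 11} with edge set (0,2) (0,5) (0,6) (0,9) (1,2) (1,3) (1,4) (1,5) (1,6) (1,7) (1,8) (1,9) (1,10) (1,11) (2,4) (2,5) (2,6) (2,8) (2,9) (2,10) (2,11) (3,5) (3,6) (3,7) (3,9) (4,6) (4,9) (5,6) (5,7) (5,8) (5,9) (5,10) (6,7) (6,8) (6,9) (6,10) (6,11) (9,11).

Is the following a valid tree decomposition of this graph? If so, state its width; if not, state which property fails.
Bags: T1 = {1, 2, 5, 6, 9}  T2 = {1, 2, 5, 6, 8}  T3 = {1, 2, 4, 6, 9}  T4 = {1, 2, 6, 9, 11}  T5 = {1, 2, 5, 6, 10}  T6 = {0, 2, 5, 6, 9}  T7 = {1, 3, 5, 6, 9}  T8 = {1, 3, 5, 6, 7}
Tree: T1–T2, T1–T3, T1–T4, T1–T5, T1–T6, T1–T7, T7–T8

Yes; width 4.

Checking the three conditions: (i) the bags cover all of {0, 1, 2, 3, 4, 5, 6, 7, 8, 9, 10, 11}; (ii) for each edge, some bag contains both endpoints; (iii) the bags containing any fixed vertex form a subtree. All hold, so the decomposition is valid with width 5 − 1 = 4.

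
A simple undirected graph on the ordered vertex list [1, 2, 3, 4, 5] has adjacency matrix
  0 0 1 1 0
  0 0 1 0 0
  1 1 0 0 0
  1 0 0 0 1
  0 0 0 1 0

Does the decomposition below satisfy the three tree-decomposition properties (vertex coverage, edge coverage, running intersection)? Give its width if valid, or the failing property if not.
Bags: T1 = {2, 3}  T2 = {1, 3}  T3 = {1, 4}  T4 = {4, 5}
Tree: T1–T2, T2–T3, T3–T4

Checking the three conditions: (i) the bags cover all of {1, 2, 3, 4, 5}; (ii) for each edge, some bag contains both endpoints; (iii) the bags containing any fixed vertex form a subtree. All hold, so the decomposition is valid with width 2 − 1 = 1.

Yes; width 1.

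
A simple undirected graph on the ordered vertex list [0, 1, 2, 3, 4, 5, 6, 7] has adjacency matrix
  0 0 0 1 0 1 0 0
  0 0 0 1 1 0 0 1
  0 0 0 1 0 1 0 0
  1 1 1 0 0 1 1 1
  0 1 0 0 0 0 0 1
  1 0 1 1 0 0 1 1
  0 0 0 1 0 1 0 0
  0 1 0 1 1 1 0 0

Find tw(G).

A width-2 tree decomposition is:
Bags: B1 = {1, 3, 7}  B2 = {3, 5, 7}  B3 = {1, 4, 7}  B4 = {2, 3, 5}  B5 = {0, 3, 5}  B6 = {3, 5, 6}
Tree: B1–B2, B1–B3, B2–B4, B4–B5, B2–B6
Each bag holds 3 vertices, so the decomposition has width 2, which upper-bounds the treewidth. For the lower bound, the 3 vertices {1, 3, 7} are pairwise adjacent, and any tree decomposition puts a clique entirely inside one bag — forcing width ≥ 2. Therefore the treewidth is 2.

2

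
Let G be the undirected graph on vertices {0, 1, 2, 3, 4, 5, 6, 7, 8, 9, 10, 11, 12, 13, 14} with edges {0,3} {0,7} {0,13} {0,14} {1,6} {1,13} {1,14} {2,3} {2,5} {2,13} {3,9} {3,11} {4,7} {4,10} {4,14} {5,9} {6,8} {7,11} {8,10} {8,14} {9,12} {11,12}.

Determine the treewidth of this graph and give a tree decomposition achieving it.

Treewidth 3.
One such decomposition:
Bags: B1 = {5, 9, 11, 12}  B2 = {3, 5, 9, 11}  B3 = {2, 3, 5, 11}  B4 = {2, 3, 7, 11}  B5 = {0, 2, 3, 7}  B6 = {0, 2, 7, 13}  B7 = {0, 4, 7, 13}  B8 = {0, 4, 13, 14}  B9 = {1, 4, 13, 14}  B10 = {1, 4, 10, 14}  B11 = {1, 8, 10, 14}  B12 = {1, 6, 8, 10}
Tree: B1–B2, B2–B3, B3–B4, B4–B5, B5–B6, B6–B7, B7–B8, B8–B9, B9–B10, B10–B11, B11–B12

Every bag has size at most 4, so the width is 4 − 1 = 3 and tw(G) ≤ 3. For the lower bound: the 4 vertex sets {5,9,12}, {11}, {3}, {0,2,7,13} are disjoint, each induces a connected subgraph, and every pair is joined by at least one edge of G. Contracting each set to a single vertex therefore yields K_{4} as a minor, and since treewidth is minor-monotone, tw(G) ≥ tw(K_{4}) = 3. The upper and lower bounds meet at 3, so that is the treewidth.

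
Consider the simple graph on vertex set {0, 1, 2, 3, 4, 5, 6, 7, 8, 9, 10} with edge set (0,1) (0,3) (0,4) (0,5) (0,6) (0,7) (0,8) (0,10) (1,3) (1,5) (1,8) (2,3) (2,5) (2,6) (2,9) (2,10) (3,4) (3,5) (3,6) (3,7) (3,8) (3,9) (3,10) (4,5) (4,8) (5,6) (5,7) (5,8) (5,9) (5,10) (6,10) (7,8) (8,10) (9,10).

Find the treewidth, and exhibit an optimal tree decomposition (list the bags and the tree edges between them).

The largest bag has 5 vertices, giving width 4; this decomposition certifies tw(G) ≤ 4. Conversely, {0, 1, 3, 5, 8} is a clique of size 5, and the vertices of any clique must share a bag in every tree decomposition; so some bag has ≥ 5 vertices and tw(G) ≥ 4. Therefore the treewidth is 4.

Treewidth 4.
Bags: B1 = {0, 3, 5, 6, 10}  B2 = {2, 3, 5, 6, 10}  B3 = {0, 3, 5, 8, 10}  B4 = {0, 3, 5, 7, 8}  B5 = {0, 1, 3, 5, 8}  B6 = {0, 3, 4, 5, 8}  B7 = {2, 3, 5, 9, 10}
Tree: B1–B2, B1–B3, B3–B4, B4–B5, B4–B6, B2–B7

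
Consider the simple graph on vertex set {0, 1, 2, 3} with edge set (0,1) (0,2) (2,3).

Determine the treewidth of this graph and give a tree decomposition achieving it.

Treewidth 1.
Bags: B1 = {2, 3}  B2 = {0, 2}  B3 = {0, 1}
Tree: B1–B2, B2–B3

The largest bag has 2 vertices, giving width 1; this decomposition certifies tw(G) ≤ 1. Since G has at least one edge (e.g. 2–3), it is not an edgeless graph, so tw(G) ≥ 1. Therefore the treewidth is 1.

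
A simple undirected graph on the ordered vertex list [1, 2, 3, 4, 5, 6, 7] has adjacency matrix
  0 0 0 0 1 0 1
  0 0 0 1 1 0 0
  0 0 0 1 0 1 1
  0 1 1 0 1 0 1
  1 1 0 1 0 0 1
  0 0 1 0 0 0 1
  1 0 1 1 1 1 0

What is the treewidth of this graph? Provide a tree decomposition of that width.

The largest bag has 3 vertices, giving width 2; this decomposition certifies tw(G) ≤ 2. For the lower bound, the 3 vertices {2, 4, 5} are pairwise adjacent, and any tree decomposition puts a clique entirely inside one bag — forcing width ≥ 2. Combining the bounds, tw(G) = 2.

Treewidth 2.
One optimal decomposition is:
Bags: B1 = {4, 5, 7}  B2 = {3, 4, 7}  B3 = {1, 5, 7}  B4 = {2, 4, 5}  B5 = {3, 6, 7}
Tree: B1–B2, B1–B3, B1–B4, B2–B5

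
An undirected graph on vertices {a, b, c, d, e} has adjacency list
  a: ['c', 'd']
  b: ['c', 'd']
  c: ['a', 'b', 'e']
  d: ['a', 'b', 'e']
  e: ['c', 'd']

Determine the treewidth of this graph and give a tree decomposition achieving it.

Each bag holds 3 vertices, so the decomposition has width 2, which upper-bounds the treewidth. For the lower bound, G contains the cycle a–d–b–c–a, so G is not a forest; only forests have treewidth ≤ 1, hence tw(G) ≥ 2. Combining the bounds, tw(G) = 2.

Treewidth 2.
Bags: B1 = {a, c, d}  B2 = {b, c, d}  B3 = {c, d, e}
Tree: B1–B2, B2–B3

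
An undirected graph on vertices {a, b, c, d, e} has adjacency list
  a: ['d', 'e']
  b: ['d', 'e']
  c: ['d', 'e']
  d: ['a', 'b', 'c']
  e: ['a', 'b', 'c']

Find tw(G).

A width-2 tree decomposition is:
Bags: B1 = {c, d, e}  B2 = {b, d, e}  B3 = {a, d, e}
Tree: B1–B2, B2–B3
Every bag has size at most 3, so the width is 3 − 1 = 2 and tw(G) ≤ 2. For the lower bound, G contains the cycle c–d–b–e–c, so G is not a forest; only forests have treewidth ≤ 1, hence tw(G) ≥ 2. Therefore the treewidth is 2.

2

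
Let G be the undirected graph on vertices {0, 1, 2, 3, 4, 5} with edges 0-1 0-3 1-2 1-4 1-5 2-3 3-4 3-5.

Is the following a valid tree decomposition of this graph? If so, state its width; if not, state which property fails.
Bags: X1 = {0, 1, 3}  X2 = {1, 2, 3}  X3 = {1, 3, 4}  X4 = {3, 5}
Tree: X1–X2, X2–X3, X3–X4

A tree decomposition must satisfy three properties: every vertex lies in some bag; for every edge, both endpoints lie together in some bag; and for every vertex, the bags containing it form a connected subtree. Here edge (1,5) lies in no bag, so the decomposition is invalid.

No — edge (1,5) lies in no bag.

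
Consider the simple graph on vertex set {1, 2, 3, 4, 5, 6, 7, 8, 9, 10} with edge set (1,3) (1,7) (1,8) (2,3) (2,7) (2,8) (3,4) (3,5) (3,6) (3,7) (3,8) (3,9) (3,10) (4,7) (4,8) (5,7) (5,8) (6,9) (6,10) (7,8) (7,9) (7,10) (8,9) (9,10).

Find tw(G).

3

A width-3 tree decomposition is:
Bags: B1 = {3, 7, 8, 9}  B2 = {1, 3, 7, 8}  B3 = {3, 7, 9, 10}  B4 = {3, 6, 9, 10}  B5 = {3, 5, 7, 8}  B6 = {2, 3, 7, 8}  B7 = {3, 4, 7, 8}
Tree: B1–B2, B1–B3, B3–B4, B1–B5, B5–B6, B5–B7
Every bag has size at most 4, so the width is 4 − 1 = 3 and tw(G) ≤ 3. For the lower bound, the 4 vertices {3, 6, 9, 10} are pairwise adjacent, and any tree decomposition puts a clique entirely inside one bag — forcing width ≥ 3. Therefore the treewidth is 3.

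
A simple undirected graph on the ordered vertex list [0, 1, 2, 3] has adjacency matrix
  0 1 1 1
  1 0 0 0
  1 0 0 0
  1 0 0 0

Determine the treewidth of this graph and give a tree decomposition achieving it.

Treewidth 1.
One optimal decomposition is:
Bags: B1 = {0, 3}  B2 = {0, 2}  B3 = {0, 1}
Tree: B1–B2, B1–B3

Each bag holds 2 vertices, so the decomposition has width 1, which upper-bounds the treewidth. G has an edge, so its treewidth is at least 1. Combining the bounds, tw(G) = 1.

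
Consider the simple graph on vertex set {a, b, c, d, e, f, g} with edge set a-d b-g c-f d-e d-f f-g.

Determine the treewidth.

A width-1 tree decomposition is:
Bags: B1 = {d, e}  B2 = {d, f}  B3 = {f, g}  B4 = {c, f}  B5 = {b, g}  B6 = {a, d}
Tree: B1–B2, B2–B3, B3–B4, B3–B5, B1–B6
Every bag has size at most 2, so the width is 2 − 1 = 1 and tw(G) ≤ 1. G has an edge, so its treewidth is at least 1. Therefore the treewidth is 1.

1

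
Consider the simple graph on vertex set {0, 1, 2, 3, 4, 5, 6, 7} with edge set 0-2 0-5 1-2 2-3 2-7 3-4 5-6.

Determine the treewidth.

A width-1 tree decomposition is:
Bags: B1 = {0, 5}  B2 = {0, 2}  B3 = {2, 3}  B4 = {5, 6}  B5 = {2, 7}  B6 = {3, 4}  B7 = {1, 2}
Tree: B1–B2, B2–B3, B1–B4, B2–B5, B3–B6, B2–B7
The largest bag has 2 vertices, giving width 1; this decomposition certifies tw(G) ≤ 1. Since G has at least one edge (e.g. 0–5), it is not an edgeless graph, so tw(G) ≥ 1. Hence tw(G) = 1 exactly.

1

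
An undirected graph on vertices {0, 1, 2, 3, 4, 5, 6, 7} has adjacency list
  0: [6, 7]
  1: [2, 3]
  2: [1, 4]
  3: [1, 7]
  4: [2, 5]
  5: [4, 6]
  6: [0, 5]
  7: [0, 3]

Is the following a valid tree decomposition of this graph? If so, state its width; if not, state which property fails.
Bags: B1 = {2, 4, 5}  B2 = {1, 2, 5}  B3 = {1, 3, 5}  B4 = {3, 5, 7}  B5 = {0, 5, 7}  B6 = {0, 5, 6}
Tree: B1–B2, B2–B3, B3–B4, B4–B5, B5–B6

Yes; width 2.

Every vertex of G appears in some bag (union = {0, 1, 2, 3, 4, 5, 6, 7}); every edge is covered by a bag; and for each vertex v the set of bags containing v is connected in the bag tree. The decomposition is therefore valid. The largest bag has 3 vertices, so the width is 2.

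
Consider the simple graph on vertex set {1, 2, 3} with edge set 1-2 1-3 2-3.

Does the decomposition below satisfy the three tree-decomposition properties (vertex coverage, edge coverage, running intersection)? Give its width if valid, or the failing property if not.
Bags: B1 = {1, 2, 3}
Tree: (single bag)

Yes; width 2.

Vertex coverage: the bags together contain {1, 2, 3}, the full vertex set. Edge coverage: each edge of G has both endpoints in at least one bag. Running intersection: for every vertex, the bags containing it form a connected subtree. All three properties hold, so this is a valid tree decomposition of width max|bag| − 1 = 2, and hence tw(G) ≤ 2.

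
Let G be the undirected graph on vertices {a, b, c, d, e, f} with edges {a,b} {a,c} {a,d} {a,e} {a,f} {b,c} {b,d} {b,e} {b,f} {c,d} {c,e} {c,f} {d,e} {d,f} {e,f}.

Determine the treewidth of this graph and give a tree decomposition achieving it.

Treewidth 5.
One such decomposition:
Bags: B1 = {a, b, c, d, e, f}
Tree: (single bag)

With just one bag of size 6, the width is 6 − 1 = 5, so tw(G) ≤ 5. Conversely, {a, b, c, d, e, f} is a clique of size 6, and the vertices of any clique must share a bag in every tree decomposition; so some bag has ≥ 6 vertices and tw(G) ≥ 5. The upper and lower bounds meet at 5, so that is the treewidth.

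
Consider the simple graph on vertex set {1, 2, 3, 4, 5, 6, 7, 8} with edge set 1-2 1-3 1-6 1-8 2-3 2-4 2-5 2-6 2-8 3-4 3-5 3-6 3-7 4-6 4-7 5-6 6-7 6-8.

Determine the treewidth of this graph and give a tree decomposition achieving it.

Each bag holds 4 vertices, so the decomposition has width 3, which upper-bounds the treewidth. On the other hand G contains the 4-clique {1, 2, 6, 8}. A clique must lie in a single bag of any decomposition, so no decomposition can have width below 3. Therefore the treewidth is 3.

Treewidth 3.
One such decomposition:
Bags: B1 = {2, 3, 4, 6}  B2 = {1, 2, 3, 6}  B3 = {2, 3, 5, 6}  B4 = {1, 2, 6, 8}  B5 = {3, 4, 6, 7}
Tree: B1–B2, B1–B3, B2–B4, B1–B5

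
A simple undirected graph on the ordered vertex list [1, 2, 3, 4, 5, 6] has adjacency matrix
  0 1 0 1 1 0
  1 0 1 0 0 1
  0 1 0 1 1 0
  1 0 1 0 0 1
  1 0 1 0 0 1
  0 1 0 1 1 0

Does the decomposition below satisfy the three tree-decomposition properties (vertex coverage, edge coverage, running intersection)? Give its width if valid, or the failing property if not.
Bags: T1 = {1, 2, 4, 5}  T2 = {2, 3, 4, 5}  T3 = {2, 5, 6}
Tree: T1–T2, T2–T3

A tree decomposition must satisfy three properties: every vertex lies in some bag; for every edge, both endpoints lie together in some bag; and for every vertex, the bags containing it form a connected subtree. Here edge (4,6) lies in no bag, so the decomposition is invalid.

No — edge (4,6) lies in no bag.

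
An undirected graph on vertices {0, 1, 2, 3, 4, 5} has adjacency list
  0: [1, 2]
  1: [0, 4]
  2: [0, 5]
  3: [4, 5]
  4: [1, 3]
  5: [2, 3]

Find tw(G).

A width-2 tree decomposition is:
Bags: B1 = {3, 4, 5}  B2 = {2, 4, 5}  B3 = {0, 2, 4}  B4 = {0, 1, 4}
Tree: B1–B2, B2–B3, B3–B4
The largest bag has 3 vertices, giving width 2; this decomposition certifies tw(G) ≤ 2. For the lower bound, G contains the cycle 4–3–5–2–0–1–4, so G is not a forest; only forests have treewidth ≤ 1, hence tw(G) ≥ 2. Combining the bounds, tw(G) = 2.

2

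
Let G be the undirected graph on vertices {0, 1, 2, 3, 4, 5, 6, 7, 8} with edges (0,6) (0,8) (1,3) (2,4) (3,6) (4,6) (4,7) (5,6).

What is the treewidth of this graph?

1

A width-1 tree decomposition is:
Bags: B1 = {3, 6}  B2 = {5, 6}  B3 = {4, 6}  B4 = {0, 6}  B5 = {4, 7}  B6 = {2, 4}  B7 = {1, 3}  B8 = {0, 8}
Tree: B1–B2, B2–B3, B1–B4, B3–B5, B5–B6, B1–B7, B4–B8
The largest bag has 2 vertices, giving width 1; this decomposition certifies tw(G) ≤ 1. Since G has at least one edge (e.g. 3–6), it is not an edgeless graph, so tw(G) ≥ 1. The upper and lower bounds meet at 1, so that is the treewidth.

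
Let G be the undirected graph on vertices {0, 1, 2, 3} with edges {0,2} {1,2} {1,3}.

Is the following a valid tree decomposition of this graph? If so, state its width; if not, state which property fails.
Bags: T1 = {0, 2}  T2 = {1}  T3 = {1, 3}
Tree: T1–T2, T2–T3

A tree decomposition must satisfy three properties: every vertex lies in some bag; for every edge, both endpoints lie together in some bag; and for every vertex, the bags containing it form a connected subtree. Here edge (2,1) lies in no bag, so the decomposition is invalid.

No — edge (2,1) lies in no bag.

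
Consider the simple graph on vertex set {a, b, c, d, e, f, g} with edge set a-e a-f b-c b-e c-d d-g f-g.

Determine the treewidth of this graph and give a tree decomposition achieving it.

Treewidth 2.
Bags: B1 = {a, e, f}  B2 = {e, f, g}  B3 = {d, e, g}  B4 = {c, d, e}  B5 = {b, c, e}
Tree: B1–B2, B2–B3, B3–B4, B4–B5

Each bag holds 3 vertices, so the decomposition has width 2, which upper-bounds the treewidth. The edges e–a–f–g–d–c–b–e form a cycle, so G is not a tree and its treewidth is at least 2. Hence tw(G) = 2 exactly.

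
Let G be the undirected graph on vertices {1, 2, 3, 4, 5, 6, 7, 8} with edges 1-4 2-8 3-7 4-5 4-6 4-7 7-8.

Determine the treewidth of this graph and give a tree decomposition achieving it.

Treewidth 1.
One such decomposition:
Bags: B1 = {7, 8}  B2 = {4, 7}  B3 = {2, 8}  B4 = {4, 5}  B5 = {3, 7}  B6 = {1, 4}  B7 = {4, 6}
Tree: B1–B2, B1–B3, B2–B4, B1–B5, B4–B6, B4–B7

Every bag has size at most 2, so the width is 2 − 1 = 1 and tw(G) ≤ 1. Any graph with an edge has treewidth ≥ 1, and G has the edge 8–7. Therefore the treewidth is 1.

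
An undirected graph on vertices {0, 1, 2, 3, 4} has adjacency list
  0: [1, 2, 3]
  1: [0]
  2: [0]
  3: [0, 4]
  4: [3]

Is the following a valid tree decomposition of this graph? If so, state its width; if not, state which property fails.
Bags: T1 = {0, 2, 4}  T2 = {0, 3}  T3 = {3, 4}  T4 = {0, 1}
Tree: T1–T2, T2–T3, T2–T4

A tree decomposition must satisfy three properties: every vertex lies in some bag; for every edge, both endpoints lie together in some bag; and for every vertex, the bags containing it form a connected subtree. Here bags containing vertex 4 are not connected in the tree, so the decomposition is invalid.

No — bags containing vertex 4 are not connected in the tree.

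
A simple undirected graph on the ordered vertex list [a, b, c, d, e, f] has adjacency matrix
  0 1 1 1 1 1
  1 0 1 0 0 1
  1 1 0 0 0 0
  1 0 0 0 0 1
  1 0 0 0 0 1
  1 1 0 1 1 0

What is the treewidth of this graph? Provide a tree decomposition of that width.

Treewidth 2.
One such decomposition:
Bags: B1 = {a, d, f}  B2 = {a, e, f}  B3 = {a, b, f}  B4 = {a, b, c}
Tree: B1–B2, B2–B3, B3–B4

The largest bag has 3 vertices, giving width 2; this decomposition certifies tw(G) ≤ 2. Conversely, {a, b, c} is a clique of size 3, and the vertices of any clique must share a bag in every tree decomposition; so some bag has ≥ 3 vertices and tw(G) ≥ 2. The upper and lower bounds meet at 2, so that is the treewidth.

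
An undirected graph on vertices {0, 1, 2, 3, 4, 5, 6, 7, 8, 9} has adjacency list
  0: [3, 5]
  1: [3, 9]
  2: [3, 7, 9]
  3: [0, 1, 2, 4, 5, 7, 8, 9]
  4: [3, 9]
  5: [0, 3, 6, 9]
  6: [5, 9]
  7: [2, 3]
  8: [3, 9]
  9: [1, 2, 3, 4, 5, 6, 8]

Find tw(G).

A width-2 tree decomposition is:
Bags: B1 = {3, 5, 9}  B2 = {5, 6, 9}  B3 = {1, 3, 9}  B4 = {3, 4, 9}  B5 = {2, 3, 9}  B6 = {3, 8, 9}  B7 = {2, 3, 7}  B8 = {0, 3, 5}
Tree: B1–B2, B1–B3, B1–B4, B3–B5, B5–B6, B5–B7, B1–B8
Each bag holds 3 vertices, so the decomposition has width 2, which upper-bounds the treewidth. For the lower bound, the 3 vertices {0, 3, 5} are pairwise adjacent, and any tree decomposition puts a clique entirely inside one bag — forcing width ≥ 2. Hence tw(G) = 2 exactly.

2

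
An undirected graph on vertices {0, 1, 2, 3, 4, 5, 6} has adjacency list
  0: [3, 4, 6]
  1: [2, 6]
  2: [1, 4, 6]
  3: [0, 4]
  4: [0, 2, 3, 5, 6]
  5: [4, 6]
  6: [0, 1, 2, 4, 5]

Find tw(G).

2

A width-2 tree decomposition is:
Bags: B1 = {0, 4, 6}  B2 = {2, 4, 6}  B3 = {1, 2, 6}  B4 = {0, 3, 4}  B5 = {4, 5, 6}
Tree: B1–B2, B2–B3, B1–B4, B1–B5
The largest bag has 3 vertices, giving width 2; this decomposition certifies tw(G) ≤ 2. On the other hand G contains the 3-clique {1, 2, 6}. A clique must lie in a single bag of any decomposition, so no decomposition can have width below 2. Hence tw(G) = 2 exactly.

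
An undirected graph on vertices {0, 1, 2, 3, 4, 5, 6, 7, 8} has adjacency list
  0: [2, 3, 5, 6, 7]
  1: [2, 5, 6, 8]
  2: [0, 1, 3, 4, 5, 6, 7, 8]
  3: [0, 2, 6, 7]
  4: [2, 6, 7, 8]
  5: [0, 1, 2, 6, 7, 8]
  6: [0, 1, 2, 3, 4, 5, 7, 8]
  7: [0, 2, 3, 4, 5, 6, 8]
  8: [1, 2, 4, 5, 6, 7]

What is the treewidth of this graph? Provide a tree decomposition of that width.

Treewidth 4.
One such decomposition:
Bags: B1 = {0, 2, 3, 6, 7}  B2 = {0, 2, 5, 6, 7}  B3 = {2, 5, 6, 7, 8}  B4 = {1, 2, 5, 6, 8}  B5 = {2, 4, 6, 7, 8}
Tree: B1–B2, B2–B3, B3–B4, B3–B5

The largest bag has 5 vertices, giving width 4; this decomposition certifies tw(G) ≤ 4. Conversely, {1, 2, 5, 6, 8} is a clique of size 5, and the vertices of any clique must share a bag in every tree decomposition; so some bag has ≥ 5 vertices and tw(G) ≥ 4. Therefore the treewidth is 4.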